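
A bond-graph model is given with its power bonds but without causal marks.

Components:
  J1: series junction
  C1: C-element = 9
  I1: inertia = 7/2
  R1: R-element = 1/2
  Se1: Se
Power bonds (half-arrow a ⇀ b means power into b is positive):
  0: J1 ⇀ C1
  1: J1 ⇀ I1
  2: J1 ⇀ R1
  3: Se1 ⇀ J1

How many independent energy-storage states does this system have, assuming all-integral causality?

2  (C1, I1 all integral)

β3 →J1  (Se1 (Se) sets effort on bond)
β0 →J1  (C1 outputs effort q/C1)
β1 →I1  (I1: I, integral causality)
β2 →J1  (common-f at J1 fixed by 1)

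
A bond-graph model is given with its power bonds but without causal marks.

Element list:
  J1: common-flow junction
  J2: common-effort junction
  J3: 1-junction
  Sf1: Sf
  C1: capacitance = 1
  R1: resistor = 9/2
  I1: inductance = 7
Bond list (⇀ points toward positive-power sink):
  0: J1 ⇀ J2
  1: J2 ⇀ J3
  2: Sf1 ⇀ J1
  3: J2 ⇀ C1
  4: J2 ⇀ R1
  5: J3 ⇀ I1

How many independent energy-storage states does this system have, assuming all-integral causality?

bond 2 |Sf1  (Sf1: flow source, stroke at near end)
bond 0 |J1  (J1 flow already set via bond 2)
bond 3 |J2  (C1 outputs effort q/C1)
bond 1 |J3  (J2: bond 3 brought effort, rest push out)
bond 4 |R1  (J2: bond 3 brought effort, rest push out)
bond 5 |I1  (closing 1-jn rule on J3)

2  (C1, I1 all integral)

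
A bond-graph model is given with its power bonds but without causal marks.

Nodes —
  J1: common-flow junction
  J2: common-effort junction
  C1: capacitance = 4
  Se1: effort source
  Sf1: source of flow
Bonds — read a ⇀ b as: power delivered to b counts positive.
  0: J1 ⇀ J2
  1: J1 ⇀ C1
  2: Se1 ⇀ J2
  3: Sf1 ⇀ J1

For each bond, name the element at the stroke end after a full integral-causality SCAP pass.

β2 stroke→J2  (source Se1 imposes e)
β3 stroke→Sf1  (Sf1 fixes flow; stroke at Sf1)
β0 stroke→J1  (1-jn J1 has f-setter on 3)
β1 stroke→J1  (common-f at J1 fixed by 3)

#0 |J1
#1 |J1
#2 |J2
#3 |Sf1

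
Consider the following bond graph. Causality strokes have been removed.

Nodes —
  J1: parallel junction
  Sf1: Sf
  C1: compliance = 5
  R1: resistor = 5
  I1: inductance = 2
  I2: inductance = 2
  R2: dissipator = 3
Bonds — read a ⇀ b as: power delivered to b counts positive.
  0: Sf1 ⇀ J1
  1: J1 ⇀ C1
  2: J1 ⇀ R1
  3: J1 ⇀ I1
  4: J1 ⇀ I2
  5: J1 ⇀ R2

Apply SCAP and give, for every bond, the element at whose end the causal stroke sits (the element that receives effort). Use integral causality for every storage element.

bond 0 stroke→Sf1  (Sf1 fixes flow; stroke at Sf1)
bond 1 stroke→J1  (C1 outputs effort q/C1)
bond 2 stroke→R1  (common-e at J1 fixed by 1)
bond 3 stroke→I1  (J1: bond 1 brought effort, rest push out)
bond 4 stroke→I2  (common-e at J1 fixed by 1)
bond 5 stroke→R2  (J1 effort already set via bond 1)

β0 stroke→Sf1
β1 stroke→J1
β2 stroke→R1
β3 stroke→I1
β4 stroke→I2
β5 stroke→R2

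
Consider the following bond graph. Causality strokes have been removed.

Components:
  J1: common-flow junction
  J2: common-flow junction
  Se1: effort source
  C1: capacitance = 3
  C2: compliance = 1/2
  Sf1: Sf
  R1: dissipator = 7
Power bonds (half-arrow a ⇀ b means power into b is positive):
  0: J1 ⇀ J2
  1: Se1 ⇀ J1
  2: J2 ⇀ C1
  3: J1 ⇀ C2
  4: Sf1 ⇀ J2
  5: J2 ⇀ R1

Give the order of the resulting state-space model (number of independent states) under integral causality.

bond 1 stroke→J1  (Se1: effort source, stroke at far end)
bond 4 stroke→Sf1  (Sf1: flow source, stroke at near end)
bond 0 stroke→J2  (common-f at J2 fixed by 4)
bond 2 stroke→J2  (J2 flow already set via bond 4)
bond 5 stroke→J2  (1-jn J2 has f-setter on 4)
bond 3 stroke→J1  (J1: bond 0 brought flow, rest push out)

2  (C1, C2 all integral)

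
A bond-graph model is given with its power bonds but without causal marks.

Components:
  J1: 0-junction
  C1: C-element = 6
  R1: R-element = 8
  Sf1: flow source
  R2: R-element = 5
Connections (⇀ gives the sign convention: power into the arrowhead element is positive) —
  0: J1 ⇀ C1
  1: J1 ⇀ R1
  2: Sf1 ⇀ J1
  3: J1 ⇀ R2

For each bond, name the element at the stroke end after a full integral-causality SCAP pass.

β0 stroke at J1
β1 stroke at R1
β2 stroke at Sf1
β3 stroke at R2

bond 2 →Sf1  (Sf1: flow source, stroke at near end)
bond 0 →J1  (C1: C, integral causality)
bond 1 →R1  (J1: bond 0 brought effort, rest push out)
bond 3 →R2  (0-jn J1 has e-setter on 0)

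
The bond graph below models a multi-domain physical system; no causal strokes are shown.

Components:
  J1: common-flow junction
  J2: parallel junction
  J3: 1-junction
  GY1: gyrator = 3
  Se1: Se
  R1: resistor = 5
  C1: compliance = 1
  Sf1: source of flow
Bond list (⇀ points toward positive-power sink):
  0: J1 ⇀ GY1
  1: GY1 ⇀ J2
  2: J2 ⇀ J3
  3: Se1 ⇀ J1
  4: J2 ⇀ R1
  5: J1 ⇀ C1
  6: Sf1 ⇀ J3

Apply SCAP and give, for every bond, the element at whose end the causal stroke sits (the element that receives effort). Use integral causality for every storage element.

#0 →GY1
#1 →GY1
#2 →J3
#3 →J1
#4 →J2
#5 →J1
#6 →Sf1

#3 stroke→J1  (source Se1 imposes e)
#6 stroke→Sf1  (source Sf1 imposes f)
#2 stroke→J3  (J3: bond 6 brought flow, rest push out)
#5 stroke→J1  (C1: C, integral causality)
#0 stroke→GY1  (closing 1-jn rule on J1)
#1 stroke→GY1  (GY GY1: same side as bond 0)
#4 stroke→J2  (closing 0-jn rule on J2)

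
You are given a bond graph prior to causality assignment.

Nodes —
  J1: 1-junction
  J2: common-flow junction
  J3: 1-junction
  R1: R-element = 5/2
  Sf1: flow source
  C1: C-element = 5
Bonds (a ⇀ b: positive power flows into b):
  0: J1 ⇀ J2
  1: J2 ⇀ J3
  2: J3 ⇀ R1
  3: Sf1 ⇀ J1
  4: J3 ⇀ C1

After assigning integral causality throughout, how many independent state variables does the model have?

1  (C1 all integral)

#3 |Sf1  (Sf1 (Sf) sets flow on bond)
#0 |J1  (J1 flow already set via bond 3)
#1 |J2  (J2 flow already set via bond 0)
#2 |J3  (J3 flow already set via bond 1)
#4 |J3  (1-jn J3 has f-setter on 1)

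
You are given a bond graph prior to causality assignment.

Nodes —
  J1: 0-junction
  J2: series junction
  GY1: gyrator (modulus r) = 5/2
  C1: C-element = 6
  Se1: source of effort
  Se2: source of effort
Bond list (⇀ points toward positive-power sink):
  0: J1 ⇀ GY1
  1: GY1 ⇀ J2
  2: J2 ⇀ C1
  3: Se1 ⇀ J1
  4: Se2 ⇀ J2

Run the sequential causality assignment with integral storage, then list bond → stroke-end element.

bond 0 |GY1
bond 1 |GY1
bond 2 |J2
bond 3 |J1
bond 4 |J2

b3 stroke at J1  (source Se1 imposes e)
b4 stroke at J2  (source Se2 imposes e)
b0 stroke at GY1  (0-jn J1 has e-setter on 3)
b1 stroke at GY1  (GY1: gyrator matches bond 0)
b2 stroke at J2  (J2: bond 1 brought flow, rest push out)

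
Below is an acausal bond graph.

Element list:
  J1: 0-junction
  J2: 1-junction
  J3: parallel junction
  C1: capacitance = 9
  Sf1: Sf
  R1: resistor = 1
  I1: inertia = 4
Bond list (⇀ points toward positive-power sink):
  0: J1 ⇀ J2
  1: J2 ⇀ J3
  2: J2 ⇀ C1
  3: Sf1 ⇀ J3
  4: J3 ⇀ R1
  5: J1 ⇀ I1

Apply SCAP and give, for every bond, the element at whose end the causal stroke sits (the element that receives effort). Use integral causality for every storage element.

#0 →J1
#1 →J2
#2 →J2
#3 →Sf1
#4 →J3
#5 →I1

β3 |Sf1  (source Sf1 imposes f)
β2 |J2  (C1: C, integral causality)
β5 |I1  (I1 integral (f out))
β0 |J1  (J1 needs exactly one e-in)
β1 |J2  (J2: bond 0 brought flow, rest push out)
β4 |J3  (J3: last free bond brings effort in)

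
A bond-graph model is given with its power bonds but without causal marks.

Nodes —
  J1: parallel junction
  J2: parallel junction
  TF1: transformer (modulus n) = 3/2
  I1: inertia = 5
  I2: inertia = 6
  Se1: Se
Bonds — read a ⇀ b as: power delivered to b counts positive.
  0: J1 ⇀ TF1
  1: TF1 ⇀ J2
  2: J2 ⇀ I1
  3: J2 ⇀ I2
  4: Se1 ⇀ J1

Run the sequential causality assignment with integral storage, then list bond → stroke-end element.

bond 4 stroke at J1  (Se1 (Se) sets effort on bond)
bond 0 stroke at TF1  (J1: bond 4 brought effort, rest push out)
bond 1 stroke at J2  (TF1 one-in-one-out from 0)
bond 2 stroke at I1  (J2: bond 1 brought effort, rest push out)
bond 3 stroke at I2  (common-e at J2 fixed by 1)

#0 |TF1
#1 |J2
#2 |I1
#3 |I2
#4 |J1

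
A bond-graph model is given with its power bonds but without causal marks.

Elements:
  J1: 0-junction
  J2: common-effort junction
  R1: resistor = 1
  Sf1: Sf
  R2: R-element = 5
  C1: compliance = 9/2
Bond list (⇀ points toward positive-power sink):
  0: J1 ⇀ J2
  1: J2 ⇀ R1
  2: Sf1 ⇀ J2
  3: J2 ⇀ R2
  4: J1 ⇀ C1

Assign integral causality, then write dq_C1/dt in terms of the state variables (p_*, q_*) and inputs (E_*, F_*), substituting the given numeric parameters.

dq_C1/dt = F_Sf1 - 4*q_C1/15

bond 2 →Sf1  (source Sf1 imposes f)
bond 4 →J1  (C1 integral (e out))
bond 0 →J2  (J1: bond 4 brought effort, rest push out)
bond 1 →R1  (J2 effort already set via bond 0)
bond 3 →R2  (J2: bond 0 brought effort, rest push out)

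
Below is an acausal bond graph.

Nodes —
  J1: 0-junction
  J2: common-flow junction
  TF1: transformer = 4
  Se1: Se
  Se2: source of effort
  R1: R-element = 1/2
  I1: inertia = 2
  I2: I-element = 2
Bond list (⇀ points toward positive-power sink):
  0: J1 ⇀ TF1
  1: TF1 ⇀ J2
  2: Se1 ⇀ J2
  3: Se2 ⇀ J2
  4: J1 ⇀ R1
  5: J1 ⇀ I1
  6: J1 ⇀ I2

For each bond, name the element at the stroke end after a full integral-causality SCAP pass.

b0 →J1
b1 →TF1
b2 →J2
b3 →J2
b4 →R1
b5 →I1
b6 →I2

b2 stroke at J2  (Se1 (Se) sets effort on bond)
b3 stroke at J2  (source Se2 imposes e)
b1 stroke at TF1  (J2: last free bond brings flow in)
b0 stroke at J1  (TF TF1: opposite of bond 1)
b4 stroke at R1  (J1: bond 0 brought effort, rest push out)
b5 stroke at I1  (J1 effort already set via bond 0)
b6 stroke at I2  (J1: bond 0 brought effort, rest push out)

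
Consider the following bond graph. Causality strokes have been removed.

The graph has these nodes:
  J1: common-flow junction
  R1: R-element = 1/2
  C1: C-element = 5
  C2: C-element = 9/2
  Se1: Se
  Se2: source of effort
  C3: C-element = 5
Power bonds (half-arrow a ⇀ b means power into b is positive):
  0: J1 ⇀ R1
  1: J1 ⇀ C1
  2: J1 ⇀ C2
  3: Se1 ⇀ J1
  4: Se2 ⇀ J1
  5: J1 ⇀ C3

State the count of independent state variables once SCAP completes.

3  (C1, C2, C3 all integral)

bond 3 →J1  (Se1 fixes effort; stroke away)
bond 4 →J1  (source Se2 imposes e)
bond 1 →J1  (C1 integral (e out))
bond 2 →J1  (C2: C, integral causality)
bond 5 →J1  (C3 outputs effort q/C3)
bond 0 →R1  (only one flow-in slot at J1)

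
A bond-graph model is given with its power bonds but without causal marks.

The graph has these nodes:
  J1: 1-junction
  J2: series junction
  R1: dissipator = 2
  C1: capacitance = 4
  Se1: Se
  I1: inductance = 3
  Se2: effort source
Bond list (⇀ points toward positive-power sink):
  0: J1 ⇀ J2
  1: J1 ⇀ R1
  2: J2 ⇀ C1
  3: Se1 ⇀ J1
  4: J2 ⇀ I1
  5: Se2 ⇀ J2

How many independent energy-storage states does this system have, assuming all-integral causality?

β3 stroke→J1  (Se1 (Se) sets effort on bond)
β5 stroke→J2  (source Se2 imposes e)
β2 stroke→J2  (prefer integral on C1)
β4 stroke→I1  (prefer integral on I1)
β0 stroke→J2  (common-f at J2 fixed by 4)
β1 stroke→J1  (J1: bond 0 brought flow, rest push out)

2  (C1, I1 all integral)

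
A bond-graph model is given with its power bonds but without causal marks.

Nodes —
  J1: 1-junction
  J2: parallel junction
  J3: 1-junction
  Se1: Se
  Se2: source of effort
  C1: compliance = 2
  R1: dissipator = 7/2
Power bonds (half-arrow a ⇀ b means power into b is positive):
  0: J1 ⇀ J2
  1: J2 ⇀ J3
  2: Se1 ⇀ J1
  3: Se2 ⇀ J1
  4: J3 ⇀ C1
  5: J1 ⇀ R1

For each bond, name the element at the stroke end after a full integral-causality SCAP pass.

#2 stroke→J1  (Se1 fixes effort; stroke away)
#3 stroke→J1  (Se2: effort source, stroke at far end)
#4 stroke→J3  (C1: C, integral causality)
#1 stroke→J2  (J3 needs exactly one f-in)
#0 stroke→J1  (0-jn J2 has e-setter on 1)
#5 stroke→R1  (closing 1-jn rule on J1)

bond 0 stroke→J1
bond 1 stroke→J2
bond 2 stroke→J1
bond 3 stroke→J1
bond 4 stroke→J3
bond 5 stroke→R1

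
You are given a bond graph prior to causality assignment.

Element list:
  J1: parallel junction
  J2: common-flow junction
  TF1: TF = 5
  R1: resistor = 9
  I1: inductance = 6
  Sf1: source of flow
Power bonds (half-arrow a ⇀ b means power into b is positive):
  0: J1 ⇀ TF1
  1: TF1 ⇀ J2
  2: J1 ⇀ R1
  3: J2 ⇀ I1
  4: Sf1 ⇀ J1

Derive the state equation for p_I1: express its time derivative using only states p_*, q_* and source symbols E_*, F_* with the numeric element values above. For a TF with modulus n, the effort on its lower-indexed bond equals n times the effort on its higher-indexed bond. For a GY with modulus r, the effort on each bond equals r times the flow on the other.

dp_I1/dt = 9*F_Sf1/5 - 3*p_I1/50

b4 stroke→Sf1  (Sf1 (Sf) sets flow on bond)
b3 stroke→I1  (prefer integral on I1)
b1 stroke→J2  (common-f at J2 fixed by 3)
b0 stroke→TF1  (TF1: transformer flips bond 1)
b2 stroke→J1  (closing 0-jn rule on J1)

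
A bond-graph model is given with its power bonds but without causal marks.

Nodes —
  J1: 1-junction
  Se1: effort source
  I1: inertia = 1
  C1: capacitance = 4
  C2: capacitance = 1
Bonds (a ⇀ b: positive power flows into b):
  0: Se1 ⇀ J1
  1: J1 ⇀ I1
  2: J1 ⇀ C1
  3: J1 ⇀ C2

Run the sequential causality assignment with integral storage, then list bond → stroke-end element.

#0 |J1  (Se1 (Se) sets effort on bond)
#1 |I1  (I1 integral (f out))
#2 |J1  (J1 flow already set via bond 1)
#3 |J1  (common-f at J1 fixed by 1)

#0 →J1
#1 →I1
#2 →J1
#3 →J1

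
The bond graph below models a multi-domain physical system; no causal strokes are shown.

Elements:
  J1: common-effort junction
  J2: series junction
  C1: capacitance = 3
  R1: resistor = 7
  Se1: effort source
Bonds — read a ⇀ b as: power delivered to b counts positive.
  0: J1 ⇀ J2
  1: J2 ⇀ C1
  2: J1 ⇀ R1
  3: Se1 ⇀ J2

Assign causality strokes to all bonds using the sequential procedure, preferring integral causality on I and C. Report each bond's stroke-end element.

β3 stroke at J2  (Se1 (Se) sets effort on bond)
β1 stroke at J2  (prefer integral on C1)
β0 stroke at J1  (J2: last free bond brings flow in)
β2 stroke at R1  (J1 effort already set via bond 0)

β0 stroke at J1
β1 stroke at J2
β2 stroke at R1
β3 stroke at J2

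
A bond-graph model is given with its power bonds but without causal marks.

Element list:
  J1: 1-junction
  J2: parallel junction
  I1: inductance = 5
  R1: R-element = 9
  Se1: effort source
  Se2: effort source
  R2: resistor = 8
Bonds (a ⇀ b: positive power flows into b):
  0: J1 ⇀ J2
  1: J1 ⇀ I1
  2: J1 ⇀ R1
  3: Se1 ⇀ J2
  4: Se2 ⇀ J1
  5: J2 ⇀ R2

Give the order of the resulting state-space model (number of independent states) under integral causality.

1  (I1 all integral)

b3 stroke→J2  (Se1 fixes effort; stroke away)
b4 stroke→J1  (Se2: effort source, stroke at far end)
b0 stroke→J1  (common-e at J2 fixed by 3)
b5 stroke→R2  (J2: bond 3 brought effort, rest push out)
b1 stroke→I1  (I1: I, integral causality)
b2 stroke→J1  (J1: bond 1 brought flow, rest push out)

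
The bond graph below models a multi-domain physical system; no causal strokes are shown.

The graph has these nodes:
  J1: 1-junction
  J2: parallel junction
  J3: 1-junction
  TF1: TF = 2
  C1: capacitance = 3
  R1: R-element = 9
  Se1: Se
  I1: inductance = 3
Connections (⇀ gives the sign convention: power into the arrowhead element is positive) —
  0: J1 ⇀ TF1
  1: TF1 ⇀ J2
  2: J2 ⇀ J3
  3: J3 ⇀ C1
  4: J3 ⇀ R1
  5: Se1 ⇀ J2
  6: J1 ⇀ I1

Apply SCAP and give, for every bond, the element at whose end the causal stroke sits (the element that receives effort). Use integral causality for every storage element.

b5 |J2  (Se1 (Se) sets effort on bond)
b1 |TF1  (J2: bond 5 brought effort, rest push out)
b2 |J3  (J2 effort already set via bond 5)
b0 |J1  (through TF1, causality passes straight; one stroke at TF1)
b6 |I1  (closing 1-jn rule on J1)
b3 |J3  (C1 outputs effort q/C1)
b4 |R1  (J3 needs exactly one f-in)

#0 stroke at J1
#1 stroke at TF1
#2 stroke at J3
#3 stroke at J3
#4 stroke at R1
#5 stroke at J2
#6 stroke at I1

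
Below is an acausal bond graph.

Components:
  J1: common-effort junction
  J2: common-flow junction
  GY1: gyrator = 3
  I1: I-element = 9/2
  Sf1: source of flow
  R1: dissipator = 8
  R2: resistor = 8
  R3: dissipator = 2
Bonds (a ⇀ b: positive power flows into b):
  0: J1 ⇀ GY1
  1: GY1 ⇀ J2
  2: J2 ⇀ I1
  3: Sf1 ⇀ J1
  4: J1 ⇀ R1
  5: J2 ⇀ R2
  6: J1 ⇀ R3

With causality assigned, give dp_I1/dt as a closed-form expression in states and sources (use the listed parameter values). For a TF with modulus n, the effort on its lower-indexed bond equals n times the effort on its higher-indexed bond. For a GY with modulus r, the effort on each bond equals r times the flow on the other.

b3 stroke→Sf1  (source Sf1 imposes f)
b2 stroke→I1  (I1 outputs flow p/I1)
b1 stroke→J2  (J2: bond 2 brought flow, rest push out)
b5 stroke→J2  (J2: bond 2 brought flow, rest push out)
b0 stroke→J1  (GY1 both-in/both-out from 1)
b4 stroke→R1  (J1: bond 0 brought effort, rest push out)
b6 stroke→R3  (0-jn J1 has e-setter on 0)

dp_I1/dt = 3*F_Sf1 - 109*p_I1/36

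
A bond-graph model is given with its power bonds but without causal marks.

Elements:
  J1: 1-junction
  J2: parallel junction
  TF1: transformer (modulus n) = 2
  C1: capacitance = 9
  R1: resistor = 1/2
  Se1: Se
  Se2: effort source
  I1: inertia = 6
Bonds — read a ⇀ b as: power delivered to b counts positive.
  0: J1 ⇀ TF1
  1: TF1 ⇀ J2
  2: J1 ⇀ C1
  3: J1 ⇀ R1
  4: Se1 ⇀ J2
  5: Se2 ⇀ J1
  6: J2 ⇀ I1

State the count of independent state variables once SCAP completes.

2  (C1, I1 all integral)

bond 4 |J2  (Se1 (Se) sets effort on bond)
bond 5 |J1  (Se2 fixes effort; stroke away)
bond 1 |TF1  (J2 effort already set via bond 4)
bond 6 |I1  (0-jn J2 has e-setter on 4)
bond 0 |J1  (TF TF1: opposite of bond 1)
bond 2 |J1  (C1: C, integral causality)
bond 3 |R1  (J1: last free bond brings flow in)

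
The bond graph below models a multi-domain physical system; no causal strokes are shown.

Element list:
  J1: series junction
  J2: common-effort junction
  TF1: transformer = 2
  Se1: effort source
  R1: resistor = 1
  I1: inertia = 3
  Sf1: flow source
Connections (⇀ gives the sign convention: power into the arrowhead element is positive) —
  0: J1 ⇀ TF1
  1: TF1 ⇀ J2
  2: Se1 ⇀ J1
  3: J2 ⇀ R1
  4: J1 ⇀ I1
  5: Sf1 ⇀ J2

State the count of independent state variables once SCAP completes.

1  (I1 all integral)

#2 |J1  (Se1 fixes effort; stroke away)
#5 |Sf1  (Sf1 fixes flow; stroke at Sf1)
#4 |I1  (prefer integral on I1)
#0 |J1  (common-f at J1 fixed by 4)
#1 |TF1  (TF1 one-in-one-out from 0)
#3 |J2  (J2: last free bond brings effort in)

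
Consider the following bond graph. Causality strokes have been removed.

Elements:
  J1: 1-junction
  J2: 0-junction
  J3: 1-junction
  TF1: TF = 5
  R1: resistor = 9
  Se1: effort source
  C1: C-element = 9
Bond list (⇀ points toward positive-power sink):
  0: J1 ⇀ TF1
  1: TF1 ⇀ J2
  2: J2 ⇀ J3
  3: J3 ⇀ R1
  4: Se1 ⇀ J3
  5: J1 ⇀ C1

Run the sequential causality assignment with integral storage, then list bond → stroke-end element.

b4 stroke→J3  (Se1 (Se) sets effort on bond)
b5 stroke→J1  (prefer integral on C1)
b0 stroke→TF1  (only one flow-in slot at J1)
b1 stroke→J2  (TF1: transformer flips bond 0)
b2 stroke→J3  (J2: bond 1 brought effort, rest push out)
b3 stroke→R1  (J3 needs exactly one f-in)

#0 stroke→TF1
#1 stroke→J2
#2 stroke→J3
#3 stroke→R1
#4 stroke→J3
#5 stroke→J1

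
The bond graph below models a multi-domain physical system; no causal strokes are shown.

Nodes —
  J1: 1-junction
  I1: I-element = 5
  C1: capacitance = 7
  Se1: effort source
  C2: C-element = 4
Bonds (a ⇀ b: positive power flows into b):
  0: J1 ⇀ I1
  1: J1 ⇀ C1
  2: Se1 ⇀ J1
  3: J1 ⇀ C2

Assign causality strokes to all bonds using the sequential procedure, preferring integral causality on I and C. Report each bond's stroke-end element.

bond 0 stroke→I1
bond 1 stroke→J1
bond 2 stroke→J1
bond 3 stroke→J1

β2 stroke→J1  (Se1: effort source, stroke at far end)
β0 stroke→I1  (prefer integral on I1)
β1 stroke→J1  (J1 flow already set via bond 0)
β3 stroke→J1  (J1: bond 0 brought flow, rest push out)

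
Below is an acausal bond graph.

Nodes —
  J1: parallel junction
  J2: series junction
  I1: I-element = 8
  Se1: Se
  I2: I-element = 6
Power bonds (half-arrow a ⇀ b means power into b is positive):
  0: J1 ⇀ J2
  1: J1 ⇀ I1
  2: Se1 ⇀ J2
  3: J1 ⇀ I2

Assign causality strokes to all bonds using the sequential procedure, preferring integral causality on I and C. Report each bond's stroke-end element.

b2 →J2  (Se1 (Se) sets effort on bond)
b0 →J1  (closing 1-jn rule on J2)
b1 →I1  (0-jn J1 has e-setter on 0)
b3 →I2  (J1: bond 0 brought effort, rest push out)

b0 stroke at J1
b1 stroke at I1
b2 stroke at J2
b3 stroke at I2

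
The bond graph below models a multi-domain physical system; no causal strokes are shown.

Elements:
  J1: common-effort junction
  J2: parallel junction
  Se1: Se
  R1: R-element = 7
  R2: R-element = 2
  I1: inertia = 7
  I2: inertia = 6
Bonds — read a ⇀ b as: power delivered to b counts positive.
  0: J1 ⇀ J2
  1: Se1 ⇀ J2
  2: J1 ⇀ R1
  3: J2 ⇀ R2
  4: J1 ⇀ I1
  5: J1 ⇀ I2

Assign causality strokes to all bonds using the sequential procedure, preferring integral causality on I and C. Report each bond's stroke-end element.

#1 stroke→J2  (Se1 (Se) sets effort on bond)
#0 stroke→J1  (0-jn J2 has e-setter on 1)
#3 stroke→R2  (J2: bond 1 brought effort, rest push out)
#2 stroke→R1  (J1 effort already set via bond 0)
#4 stroke→I1  (J1: bond 0 brought effort, rest push out)
#5 stroke→I2  (J1: bond 0 brought effort, rest push out)

bond 0 stroke at J1
bond 1 stroke at J2
bond 2 stroke at R1
bond 3 stroke at R2
bond 4 stroke at I1
bond 5 stroke at I2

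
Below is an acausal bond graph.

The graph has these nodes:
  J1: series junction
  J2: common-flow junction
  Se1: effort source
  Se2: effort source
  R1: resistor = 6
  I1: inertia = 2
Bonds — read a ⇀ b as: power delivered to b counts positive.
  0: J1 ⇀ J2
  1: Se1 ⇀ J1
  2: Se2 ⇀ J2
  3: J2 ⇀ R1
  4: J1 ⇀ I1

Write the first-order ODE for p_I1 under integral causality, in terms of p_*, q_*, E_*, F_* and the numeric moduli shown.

#1 stroke at J1  (Se1 (Se) sets effort on bond)
#2 stroke at J2  (Se2: effort source, stroke at far end)
#4 stroke at I1  (I1 outputs flow p/I1)
#0 stroke at J1  (J1 flow already set via bond 4)
#3 stroke at J2  (common-f at J2 fixed by 0)

dp_I1/dt = E_Se1 + E_Se2 - 3*p_I1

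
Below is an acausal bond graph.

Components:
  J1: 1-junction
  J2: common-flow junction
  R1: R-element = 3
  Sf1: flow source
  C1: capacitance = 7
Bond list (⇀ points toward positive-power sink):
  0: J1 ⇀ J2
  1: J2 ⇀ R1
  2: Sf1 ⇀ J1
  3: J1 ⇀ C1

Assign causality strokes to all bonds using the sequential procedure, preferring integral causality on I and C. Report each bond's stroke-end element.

bond 2 stroke→Sf1  (Sf1 (Sf) sets flow on bond)
bond 0 stroke→J1  (common-f at J1 fixed by 2)
bond 3 stroke→J1  (common-f at J1 fixed by 2)
bond 1 stroke→J2  (J2 flow already set via bond 0)

β0 →J1
β1 →J2
β2 →Sf1
β3 →J1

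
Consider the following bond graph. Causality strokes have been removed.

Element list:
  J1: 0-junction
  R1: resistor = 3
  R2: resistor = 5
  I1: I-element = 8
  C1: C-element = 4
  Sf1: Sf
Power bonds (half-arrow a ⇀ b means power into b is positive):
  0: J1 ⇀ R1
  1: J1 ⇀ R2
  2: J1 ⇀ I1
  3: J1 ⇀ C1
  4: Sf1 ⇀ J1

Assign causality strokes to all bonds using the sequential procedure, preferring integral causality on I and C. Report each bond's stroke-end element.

#4 stroke at Sf1  (Sf1 fixes flow; stroke at Sf1)
#2 stroke at I1  (I1: I, integral causality)
#3 stroke at J1  (prefer integral on C1)
#0 stroke at R1  (0-jn J1 has e-setter on 3)
#1 stroke at R2  (common-e at J1 fixed by 3)

#0 stroke at R1
#1 stroke at R2
#2 stroke at I1
#3 stroke at J1
#4 stroke at Sf1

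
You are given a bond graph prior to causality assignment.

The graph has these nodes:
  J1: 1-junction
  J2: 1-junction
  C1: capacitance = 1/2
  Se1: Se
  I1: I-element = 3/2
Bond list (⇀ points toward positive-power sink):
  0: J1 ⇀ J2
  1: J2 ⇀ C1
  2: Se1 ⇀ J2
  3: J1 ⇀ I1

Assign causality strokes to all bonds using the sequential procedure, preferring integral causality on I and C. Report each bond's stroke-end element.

#0 →J1
#1 →J2
#2 →J2
#3 →I1

bond 2 →J2  (Se1 (Se) sets effort on bond)
bond 1 →J2  (C1 integral (e out))
bond 0 →J1  (J2: last free bond brings flow in)
bond 3 →I1  (J1 needs exactly one f-in)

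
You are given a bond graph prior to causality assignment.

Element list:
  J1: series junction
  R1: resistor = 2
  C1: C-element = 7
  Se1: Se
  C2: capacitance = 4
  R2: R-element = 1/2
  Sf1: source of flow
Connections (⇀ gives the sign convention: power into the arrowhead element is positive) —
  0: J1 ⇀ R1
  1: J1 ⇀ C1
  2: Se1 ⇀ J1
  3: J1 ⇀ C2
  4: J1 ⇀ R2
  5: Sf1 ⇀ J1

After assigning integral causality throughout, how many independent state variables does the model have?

2  (C1, C2 all integral)

b2 →J1  (Se1 (Se) sets effort on bond)
b5 →Sf1  (Sf1: flow source, stroke at near end)
b0 →J1  (1-jn J1 has f-setter on 5)
b1 →J1  (1-jn J1 has f-setter on 5)
b3 →J1  (common-f at J1 fixed by 5)
b4 →J1  (J1: bond 5 brought flow, rest push out)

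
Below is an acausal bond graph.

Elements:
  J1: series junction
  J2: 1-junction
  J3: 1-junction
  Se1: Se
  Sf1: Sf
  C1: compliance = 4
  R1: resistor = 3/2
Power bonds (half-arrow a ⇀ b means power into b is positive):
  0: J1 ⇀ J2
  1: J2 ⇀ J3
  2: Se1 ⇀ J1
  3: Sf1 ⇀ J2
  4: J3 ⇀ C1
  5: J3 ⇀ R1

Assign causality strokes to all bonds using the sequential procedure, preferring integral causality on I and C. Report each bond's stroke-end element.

b0 →J2
b1 →J2
b2 →J1
b3 →Sf1
b4 →J3
b5 →J3

#2 stroke→J1  (Se1 (Se) sets effort on bond)
#3 stroke→Sf1  (Sf1 fixes flow; stroke at Sf1)
#0 stroke→J2  (only one flow-in slot at J1)
#1 stroke→J2  (common-f at J2 fixed by 3)
#4 stroke→J3  (common-f at J3 fixed by 1)
#5 stroke→J3  (J3 flow already set via bond 1)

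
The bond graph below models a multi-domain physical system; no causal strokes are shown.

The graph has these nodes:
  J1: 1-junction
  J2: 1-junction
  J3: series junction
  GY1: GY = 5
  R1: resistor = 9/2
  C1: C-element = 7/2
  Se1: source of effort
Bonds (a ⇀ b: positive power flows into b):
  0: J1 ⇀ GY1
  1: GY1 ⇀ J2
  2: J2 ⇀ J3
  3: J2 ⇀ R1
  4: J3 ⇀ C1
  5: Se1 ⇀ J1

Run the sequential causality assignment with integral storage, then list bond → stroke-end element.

#0 stroke at GY1
#1 stroke at GY1
#2 stroke at J2
#3 stroke at J2
#4 stroke at J3
#5 stroke at J1

b5 →J1  (source Se1 imposes e)
b0 →GY1  (J1 needs exactly one f-in)
b1 →GY1  (GY GY1: same side as bond 0)
b2 →J2  (1-jn J2 has f-setter on 1)
b3 →J2  (J2: bond 1 brought flow, rest push out)
b4 →J3  (J3: bond 2 brought flow, rest push out)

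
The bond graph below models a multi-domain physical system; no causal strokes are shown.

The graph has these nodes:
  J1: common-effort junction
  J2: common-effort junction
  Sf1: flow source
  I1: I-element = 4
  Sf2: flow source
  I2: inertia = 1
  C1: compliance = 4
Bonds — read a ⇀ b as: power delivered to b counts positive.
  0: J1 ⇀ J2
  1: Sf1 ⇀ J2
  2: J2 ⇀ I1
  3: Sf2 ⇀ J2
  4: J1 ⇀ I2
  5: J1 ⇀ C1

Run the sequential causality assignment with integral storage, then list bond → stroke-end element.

β1 stroke→Sf1  (Sf1: flow source, stroke at near end)
β3 stroke→Sf2  (source Sf2 imposes f)
β2 stroke→I1  (prefer integral on I1)
β0 stroke→J2  (only one effort-in slot at J2)
β4 stroke→I2  (I2 integral (f out))
β5 stroke→J1  (J1 needs exactly one e-in)

b0 stroke→J2
b1 stroke→Sf1
b2 stroke→I1
b3 stroke→Sf2
b4 stroke→I2
b5 stroke→J1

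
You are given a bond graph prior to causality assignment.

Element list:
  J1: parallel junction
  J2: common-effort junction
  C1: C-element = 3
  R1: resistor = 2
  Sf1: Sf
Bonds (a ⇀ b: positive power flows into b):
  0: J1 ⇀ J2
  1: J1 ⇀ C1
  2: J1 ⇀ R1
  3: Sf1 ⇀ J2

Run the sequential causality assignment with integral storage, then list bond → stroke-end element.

bond 0 |J2
bond 1 |J1
bond 2 |R1
bond 3 |Sf1

bond 3 →Sf1  (source Sf1 imposes f)
bond 0 →J2  (only one effort-in slot at J2)
bond 1 →J1  (C1 outputs effort q/C1)
bond 2 →R1  (0-jn J1 has e-setter on 1)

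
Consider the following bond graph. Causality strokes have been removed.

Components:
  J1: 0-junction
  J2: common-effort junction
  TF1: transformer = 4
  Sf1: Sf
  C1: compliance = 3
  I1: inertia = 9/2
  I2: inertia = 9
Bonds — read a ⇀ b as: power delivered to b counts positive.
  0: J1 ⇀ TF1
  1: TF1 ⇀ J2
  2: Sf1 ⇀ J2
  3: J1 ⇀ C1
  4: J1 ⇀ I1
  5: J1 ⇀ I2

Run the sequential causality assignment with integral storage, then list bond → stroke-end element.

b2 stroke→Sf1  (source Sf1 imposes f)
b1 stroke→J2  (J2 needs exactly one e-in)
b0 stroke→TF1  (TF1 one-in-one-out from 1)
b3 stroke→J1  (prefer integral on C1)
b4 stroke→I1  (common-e at J1 fixed by 3)
b5 stroke→I2  (0-jn J1 has e-setter on 3)

#0 stroke→TF1
#1 stroke→J2
#2 stroke→Sf1
#3 stroke→J1
#4 stroke→I1
#5 stroke→I2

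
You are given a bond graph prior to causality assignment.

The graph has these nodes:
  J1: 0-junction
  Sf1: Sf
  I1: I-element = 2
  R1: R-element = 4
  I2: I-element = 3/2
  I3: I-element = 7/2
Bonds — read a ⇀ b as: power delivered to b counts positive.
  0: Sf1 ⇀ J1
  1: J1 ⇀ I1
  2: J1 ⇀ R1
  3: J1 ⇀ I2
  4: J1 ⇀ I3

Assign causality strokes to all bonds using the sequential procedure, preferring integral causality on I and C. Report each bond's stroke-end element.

bond 0 stroke→Sf1
bond 1 stroke→I1
bond 2 stroke→J1
bond 3 stroke→I2
bond 4 stroke→I3

#0 |Sf1  (Sf1: flow source, stroke at near end)
#1 |I1  (I1 integral (f out))
#3 |I2  (prefer integral on I2)
#4 |I3  (I3: I, integral causality)
#2 |J1  (J1: last free bond brings effort in)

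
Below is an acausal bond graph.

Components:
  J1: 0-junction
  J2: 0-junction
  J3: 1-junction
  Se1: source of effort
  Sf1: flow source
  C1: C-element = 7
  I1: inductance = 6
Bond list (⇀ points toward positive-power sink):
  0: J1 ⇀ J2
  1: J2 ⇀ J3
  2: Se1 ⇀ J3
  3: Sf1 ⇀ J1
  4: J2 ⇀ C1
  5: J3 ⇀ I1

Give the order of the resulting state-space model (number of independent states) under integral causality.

b2 |J3  (Se1: effort source, stroke at far end)
b3 |Sf1  (source Sf1 imposes f)
b0 |J1  (J1: last free bond brings effort in)
b4 |J2  (C1 outputs effort q/C1)
b1 |J3  (J2: bond 4 brought effort, rest push out)
b5 |I1  (J3 needs exactly one f-in)

2  (C1, I1 all integral)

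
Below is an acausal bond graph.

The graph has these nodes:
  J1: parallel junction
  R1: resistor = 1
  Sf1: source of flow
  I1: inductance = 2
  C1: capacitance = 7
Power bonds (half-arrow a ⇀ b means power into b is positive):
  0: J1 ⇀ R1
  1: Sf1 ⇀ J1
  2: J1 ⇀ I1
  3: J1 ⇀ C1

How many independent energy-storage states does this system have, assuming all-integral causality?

#1 |Sf1  (Sf1 (Sf) sets flow on bond)
#2 |I1  (prefer integral on I1)
#3 |J1  (C1 integral (e out))
#0 |R1  (J1: bond 3 brought effort, rest push out)

2  (C1, I1 all integral)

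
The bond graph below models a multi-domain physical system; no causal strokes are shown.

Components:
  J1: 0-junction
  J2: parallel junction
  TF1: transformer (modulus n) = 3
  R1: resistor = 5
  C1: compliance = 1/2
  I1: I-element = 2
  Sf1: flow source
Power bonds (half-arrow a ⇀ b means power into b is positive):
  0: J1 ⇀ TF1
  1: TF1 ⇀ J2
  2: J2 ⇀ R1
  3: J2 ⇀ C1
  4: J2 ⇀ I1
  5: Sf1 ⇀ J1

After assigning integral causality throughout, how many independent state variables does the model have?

b5 |Sf1  (source Sf1 imposes f)
b0 |J1  (J1: last free bond brings effort in)
b1 |TF1  (TF1 one-in-one-out from 0)
b3 |J2  (C1: C, integral causality)
b2 |R1  (common-e at J2 fixed by 3)
b4 |I1  (J2: bond 3 brought effort, rest push out)

2  (C1, I1 all integral)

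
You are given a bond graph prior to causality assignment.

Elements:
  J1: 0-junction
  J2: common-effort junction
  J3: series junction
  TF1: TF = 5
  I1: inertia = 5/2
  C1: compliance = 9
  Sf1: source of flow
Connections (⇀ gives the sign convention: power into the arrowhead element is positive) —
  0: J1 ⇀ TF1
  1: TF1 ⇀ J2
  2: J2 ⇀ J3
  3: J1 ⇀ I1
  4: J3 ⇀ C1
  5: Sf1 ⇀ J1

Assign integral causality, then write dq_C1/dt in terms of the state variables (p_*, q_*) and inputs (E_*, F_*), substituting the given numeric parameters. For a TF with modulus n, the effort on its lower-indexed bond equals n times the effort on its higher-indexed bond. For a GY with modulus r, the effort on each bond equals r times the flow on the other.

bond 5 →Sf1  (Sf1 fixes flow; stroke at Sf1)
bond 3 →I1  (I1 integral (f out))
bond 0 →J1  (closing 0-jn rule on J1)
bond 1 →TF1  (TF1: transformer flips bond 0)
bond 2 →J2  (J2: last free bond brings effort in)
bond 4 →J3  (J3: bond 2 brought flow, rest push out)

dq_C1/dt = 5*F_Sf1 - 2*p_I1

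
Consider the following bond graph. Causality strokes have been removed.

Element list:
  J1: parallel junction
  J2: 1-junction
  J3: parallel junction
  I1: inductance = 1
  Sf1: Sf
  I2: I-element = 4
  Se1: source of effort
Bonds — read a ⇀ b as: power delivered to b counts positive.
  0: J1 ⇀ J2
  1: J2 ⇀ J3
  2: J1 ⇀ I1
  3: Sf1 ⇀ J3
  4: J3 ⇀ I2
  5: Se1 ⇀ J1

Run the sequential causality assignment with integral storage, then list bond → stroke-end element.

bond 3 stroke→Sf1  (Sf1: flow source, stroke at near end)
bond 5 stroke→J1  (Se1: effort source, stroke at far end)
bond 0 stroke→J2  (J1 effort already set via bond 5)
bond 2 stroke→I1  (common-e at J1 fixed by 5)
bond 1 stroke→J3  (only one flow-in slot at J2)
bond 4 stroke→I2  (J3 effort already set via bond 1)

β0 |J2
β1 |J3
β2 |I1
β3 |Sf1
β4 |I2
β5 |J1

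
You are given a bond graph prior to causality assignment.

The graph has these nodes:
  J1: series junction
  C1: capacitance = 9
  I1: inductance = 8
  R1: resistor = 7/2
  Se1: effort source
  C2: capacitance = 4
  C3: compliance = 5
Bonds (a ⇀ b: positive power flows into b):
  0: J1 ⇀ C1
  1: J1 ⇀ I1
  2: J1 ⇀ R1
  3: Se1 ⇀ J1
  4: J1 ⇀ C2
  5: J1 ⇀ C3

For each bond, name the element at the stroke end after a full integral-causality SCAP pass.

b3 |J1  (Se1 fixes effort; stroke away)
b0 |J1  (C1 outputs effort q/C1)
b1 |I1  (prefer integral on I1)
b2 |J1  (J1 flow already set via bond 1)
b4 |J1  (J1 flow already set via bond 1)
b5 |J1  (J1 flow already set via bond 1)

#0 →J1
#1 →I1
#2 →J1
#3 →J1
#4 →J1
#5 →J1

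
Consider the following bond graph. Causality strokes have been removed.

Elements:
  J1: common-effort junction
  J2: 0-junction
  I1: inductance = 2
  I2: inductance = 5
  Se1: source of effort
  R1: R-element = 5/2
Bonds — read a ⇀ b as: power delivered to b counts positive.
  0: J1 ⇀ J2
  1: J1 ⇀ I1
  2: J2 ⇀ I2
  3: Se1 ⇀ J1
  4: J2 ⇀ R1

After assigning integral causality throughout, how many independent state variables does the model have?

2  (I1, I2 all integral)

b3 stroke at J1  (Se1 (Se) sets effort on bond)
b0 stroke at J2  (J1 effort already set via bond 3)
b1 stroke at I1  (0-jn J1 has e-setter on 3)
b2 stroke at I2  (common-e at J2 fixed by 0)
b4 stroke at R1  (0-jn J2 has e-setter on 0)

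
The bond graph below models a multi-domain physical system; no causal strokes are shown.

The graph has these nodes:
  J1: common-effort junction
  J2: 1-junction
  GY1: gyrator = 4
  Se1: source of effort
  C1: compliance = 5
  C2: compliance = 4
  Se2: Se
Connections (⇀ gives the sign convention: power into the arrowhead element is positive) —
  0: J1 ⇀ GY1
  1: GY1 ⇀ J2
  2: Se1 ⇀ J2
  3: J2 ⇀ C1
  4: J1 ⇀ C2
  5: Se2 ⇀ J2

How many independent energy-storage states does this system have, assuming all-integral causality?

#2 →J2  (Se1 fixes effort; stroke away)
#5 →J2  (Se2 fixes effort; stroke away)
#3 →J2  (C1 outputs effort q/C1)
#1 →GY1  (only one flow-in slot at J2)
#0 →GY1  (GY GY1: same side as bond 1)
#4 →J1  (J1 needs exactly one e-in)

2  (C1, C2 all integral)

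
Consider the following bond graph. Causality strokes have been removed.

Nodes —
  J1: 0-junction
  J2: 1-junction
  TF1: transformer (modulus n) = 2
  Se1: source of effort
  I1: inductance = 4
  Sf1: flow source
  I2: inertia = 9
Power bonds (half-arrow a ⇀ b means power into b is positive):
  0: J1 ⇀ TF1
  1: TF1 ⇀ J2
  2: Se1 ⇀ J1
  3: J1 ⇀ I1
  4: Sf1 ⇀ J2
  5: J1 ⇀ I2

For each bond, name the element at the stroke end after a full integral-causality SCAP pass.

b0 |TF1
b1 |J2
b2 |J1
b3 |I1
b4 |Sf1
b5 |I2

β2 stroke at J1  (Se1 (Se) sets effort on bond)
β4 stroke at Sf1  (Sf1 fixes flow; stroke at Sf1)
β0 stroke at TF1  (common-e at J1 fixed by 2)
β3 stroke at I1  (common-e at J1 fixed by 2)
β5 stroke at I2  (J1: bond 2 brought effort, rest push out)
β1 stroke at J2  (J2: bond 4 brought flow, rest push out)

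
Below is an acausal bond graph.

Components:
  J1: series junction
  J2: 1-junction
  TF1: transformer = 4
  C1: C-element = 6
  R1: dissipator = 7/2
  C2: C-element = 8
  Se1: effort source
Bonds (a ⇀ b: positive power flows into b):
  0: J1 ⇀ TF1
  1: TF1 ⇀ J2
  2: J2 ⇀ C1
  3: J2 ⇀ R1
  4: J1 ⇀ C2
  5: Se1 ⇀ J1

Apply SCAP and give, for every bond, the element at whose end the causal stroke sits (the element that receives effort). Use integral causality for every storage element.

#0 stroke at TF1
#1 stroke at J2
#2 stroke at J2
#3 stroke at R1
#4 stroke at J1
#5 stroke at J1

β5 |J1  (source Se1 imposes e)
β2 |J2  (C1: C, integral causality)
β4 |J1  (C2 integral (e out))
β0 |TF1  (closing 1-jn rule on J1)
β1 |J2  (TF1: transformer flips bond 0)
β3 |R1  (only one flow-in slot at J2)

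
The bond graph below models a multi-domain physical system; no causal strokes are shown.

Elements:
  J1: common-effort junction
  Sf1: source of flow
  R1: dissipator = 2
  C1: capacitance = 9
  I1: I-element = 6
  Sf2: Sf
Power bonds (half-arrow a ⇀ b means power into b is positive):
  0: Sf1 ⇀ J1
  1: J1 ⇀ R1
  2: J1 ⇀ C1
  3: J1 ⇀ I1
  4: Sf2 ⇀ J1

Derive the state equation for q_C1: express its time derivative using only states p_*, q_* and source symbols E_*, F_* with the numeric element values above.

β0 stroke→Sf1  (Sf1 (Sf) sets flow on bond)
β4 stroke→Sf2  (Sf2: flow source, stroke at near end)
β2 stroke→J1  (C1 outputs effort q/C1)
β1 stroke→R1  (J1: bond 2 brought effort, rest push out)
β3 stroke→I1  (J1 effort already set via bond 2)

dq_C1/dt = F_Sf1 + F_Sf2 - p_I1/6 - q_C1/18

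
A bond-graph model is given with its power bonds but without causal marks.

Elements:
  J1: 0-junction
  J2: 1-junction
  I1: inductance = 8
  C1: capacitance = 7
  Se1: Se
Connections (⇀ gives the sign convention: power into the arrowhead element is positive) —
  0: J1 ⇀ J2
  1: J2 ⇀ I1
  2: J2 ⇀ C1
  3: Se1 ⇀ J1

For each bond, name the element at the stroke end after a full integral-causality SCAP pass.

β0 stroke→J2
β1 stroke→I1
β2 stroke→J2
β3 stroke→J1

#3 stroke at J1  (source Se1 imposes e)
#0 stroke at J2  (J1 effort already set via bond 3)
#1 stroke at I1  (prefer integral on I1)
#2 stroke at J2  (common-f at J2 fixed by 1)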